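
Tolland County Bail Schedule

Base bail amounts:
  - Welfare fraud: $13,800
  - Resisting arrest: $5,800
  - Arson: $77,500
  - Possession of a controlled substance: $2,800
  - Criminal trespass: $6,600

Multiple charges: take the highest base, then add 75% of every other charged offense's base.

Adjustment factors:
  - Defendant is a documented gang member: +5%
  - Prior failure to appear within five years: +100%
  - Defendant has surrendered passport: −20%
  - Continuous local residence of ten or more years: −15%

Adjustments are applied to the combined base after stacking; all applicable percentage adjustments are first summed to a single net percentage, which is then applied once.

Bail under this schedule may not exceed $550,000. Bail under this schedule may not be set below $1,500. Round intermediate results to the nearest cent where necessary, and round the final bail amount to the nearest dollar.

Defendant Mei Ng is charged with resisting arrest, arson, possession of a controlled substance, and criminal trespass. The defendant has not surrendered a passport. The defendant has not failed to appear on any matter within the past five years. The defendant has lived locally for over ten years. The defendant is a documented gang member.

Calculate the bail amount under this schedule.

Base amounts from the schedule: resisting arrest $5,800; arson $77,500; possession of a controlled substance $2,800; criminal trespass $6,600.
Stacking rule: highest base plus 75% of each additional charge. Highest is arson at $77,500. Additional: $5,800 × 75% = $4,350; $2,800 × 75% = $2,100; $6,600 × 75% = $4,950. Combined base = $77,500 + $11,400 = $88,900.
Net percentage adjustment: +5% −15% = −10%. $88,900 × 0.9 = $80,010.
$80,010 is within the $550,000 maximum.
$80,010 is at or above the $1,500 minimum.

$80,010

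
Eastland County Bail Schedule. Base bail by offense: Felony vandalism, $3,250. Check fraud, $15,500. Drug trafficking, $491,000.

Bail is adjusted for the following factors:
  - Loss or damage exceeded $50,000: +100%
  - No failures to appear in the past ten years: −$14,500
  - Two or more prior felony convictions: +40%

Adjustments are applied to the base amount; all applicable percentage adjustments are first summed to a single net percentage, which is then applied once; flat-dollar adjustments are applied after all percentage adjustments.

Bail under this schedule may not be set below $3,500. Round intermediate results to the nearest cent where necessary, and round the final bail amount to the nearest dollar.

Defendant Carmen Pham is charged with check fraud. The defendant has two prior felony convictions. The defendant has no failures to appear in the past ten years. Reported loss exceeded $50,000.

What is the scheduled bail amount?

Base amounts from the schedule: check fraud $15,500.
Single charge. Combined base = $15,500.
Net percentage adjustment: +100% +40% = +140%. $15,500 × 2.4 = $37,200.
No failures to appear in the past ten years (−$14,500 flat): $37,200 − $14,500 = $22,700.
$22,700 is at or above the $3,500 minimum.

$22,700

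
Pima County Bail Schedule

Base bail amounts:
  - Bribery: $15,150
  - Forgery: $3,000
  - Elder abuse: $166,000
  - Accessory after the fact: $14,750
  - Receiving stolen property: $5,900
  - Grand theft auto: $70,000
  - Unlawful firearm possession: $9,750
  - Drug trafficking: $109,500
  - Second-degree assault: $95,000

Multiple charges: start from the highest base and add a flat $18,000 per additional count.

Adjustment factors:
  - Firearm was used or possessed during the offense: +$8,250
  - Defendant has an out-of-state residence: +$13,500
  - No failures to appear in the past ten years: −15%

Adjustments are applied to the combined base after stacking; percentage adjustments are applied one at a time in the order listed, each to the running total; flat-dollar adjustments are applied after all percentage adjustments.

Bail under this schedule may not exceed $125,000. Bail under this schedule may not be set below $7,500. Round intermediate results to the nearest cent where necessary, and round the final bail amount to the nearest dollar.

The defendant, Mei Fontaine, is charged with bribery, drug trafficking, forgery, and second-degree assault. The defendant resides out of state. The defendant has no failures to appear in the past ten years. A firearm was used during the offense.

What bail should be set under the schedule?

Base amounts from the schedule: bribery $15,150; drug trafficking $109,500; forgery $3,000; second-degree assault $95,000.
Stacking rule: highest base plus $18,000 per additional charge. Highest is drug trafficking at $109,500; 3 additional charges → +$54,000. Combined base = $163,500.
No failures to appear in the past ten years (−15%): $163,500 × 0.85 = $138,975.
Firearm was used or possessed during the offense (+$8,250 flat): $138,975 + $8,250 = $147,225.
Defendant has an out-of-state residence (+$13,500 flat): $147,225 + $13,500 = $160,725.
Result $160,725 exceeds the maximum of $125,000; bail is capped at $125,000.
$125,000 is at or above the $7,500 minimum.

$125,000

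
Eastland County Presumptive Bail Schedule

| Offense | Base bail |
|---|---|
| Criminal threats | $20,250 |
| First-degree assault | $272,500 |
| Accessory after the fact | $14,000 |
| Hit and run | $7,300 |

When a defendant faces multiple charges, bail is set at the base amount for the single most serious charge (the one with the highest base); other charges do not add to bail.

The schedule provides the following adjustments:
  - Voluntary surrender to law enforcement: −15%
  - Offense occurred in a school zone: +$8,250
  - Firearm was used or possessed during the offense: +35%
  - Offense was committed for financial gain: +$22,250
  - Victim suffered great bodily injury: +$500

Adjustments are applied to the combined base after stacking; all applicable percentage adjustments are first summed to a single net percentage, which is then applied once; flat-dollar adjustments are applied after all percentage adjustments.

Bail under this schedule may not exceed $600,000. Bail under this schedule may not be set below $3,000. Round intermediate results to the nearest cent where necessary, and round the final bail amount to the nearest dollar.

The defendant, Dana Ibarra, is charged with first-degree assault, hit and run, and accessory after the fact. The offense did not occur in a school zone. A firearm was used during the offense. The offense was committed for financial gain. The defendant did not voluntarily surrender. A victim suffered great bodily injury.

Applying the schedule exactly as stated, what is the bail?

Base amounts from the schedule: first-degree assault $272,500; hit and run $7,300; accessory after the fact $14,000.
Stacking rule: use the highest base only. Highest is first-degree assault at $272,500. Combined base = $272,500.
Firearm was used or possessed during the offense (+35%): $272,500 × 1.35 = $367,875.
Offense was committed for financial gain (+$22,250 flat): $367,875 + $22,250 = $390,125.
Victim suffered great bodily injury (+$500 flat): $390,125 + $500 = $390,625.
$390,625 is within the $600,000 maximum.
$390,625 is at or above the $3,000 minimum.

$390,625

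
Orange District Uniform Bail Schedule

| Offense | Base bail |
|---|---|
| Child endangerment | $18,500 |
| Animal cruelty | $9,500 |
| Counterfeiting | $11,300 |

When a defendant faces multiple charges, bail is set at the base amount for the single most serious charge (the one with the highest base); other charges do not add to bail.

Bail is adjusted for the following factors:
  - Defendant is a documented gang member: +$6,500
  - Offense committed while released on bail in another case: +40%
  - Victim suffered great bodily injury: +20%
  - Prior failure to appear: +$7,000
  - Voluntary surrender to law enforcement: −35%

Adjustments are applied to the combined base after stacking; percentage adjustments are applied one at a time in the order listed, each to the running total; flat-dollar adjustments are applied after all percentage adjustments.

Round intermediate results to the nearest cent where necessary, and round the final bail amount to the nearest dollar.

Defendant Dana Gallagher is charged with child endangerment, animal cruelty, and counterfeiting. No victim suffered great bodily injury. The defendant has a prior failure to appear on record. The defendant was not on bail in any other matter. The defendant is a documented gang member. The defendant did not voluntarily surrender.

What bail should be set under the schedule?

Base amounts from the schedule: child endangerment $18,500; animal cruelty $9,500; counterfeiting $11,300.
Stacking rule: use the highest base only. Highest is child endangerment at $18,500. Combined base = $18,500.
Defendant is a documented gang member (+$6,500 flat): $18,500 + $6,500 = $25,000.
Prior failure to appear (+$7,000 flat): $25,000 + $7,000 = $32,000.

$32,000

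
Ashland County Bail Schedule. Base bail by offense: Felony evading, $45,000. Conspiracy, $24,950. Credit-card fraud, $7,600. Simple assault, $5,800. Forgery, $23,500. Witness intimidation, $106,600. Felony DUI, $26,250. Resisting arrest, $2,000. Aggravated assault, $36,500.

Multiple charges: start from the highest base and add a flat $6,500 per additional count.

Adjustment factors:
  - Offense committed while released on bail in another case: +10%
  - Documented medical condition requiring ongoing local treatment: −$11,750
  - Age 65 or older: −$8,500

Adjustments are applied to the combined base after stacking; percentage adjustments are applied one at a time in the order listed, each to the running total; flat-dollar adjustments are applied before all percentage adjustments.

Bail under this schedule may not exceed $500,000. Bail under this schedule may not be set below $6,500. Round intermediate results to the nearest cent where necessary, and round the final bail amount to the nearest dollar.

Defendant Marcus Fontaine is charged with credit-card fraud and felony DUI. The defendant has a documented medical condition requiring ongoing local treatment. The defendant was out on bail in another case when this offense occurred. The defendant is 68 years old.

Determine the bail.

$13,750

Base amounts from the schedule: credit-card fraud $7,600; felony DUI $26,250.
Stacking rule: highest base plus $6,500 per additional charge. Highest is felony DUI at $26,250; 1 additional charge → +$6,500. Combined base = $32,750.
Documented medical condition requiring ongoing local treatment (−$11,750 flat): $32,750 − $11,750 = $21,000.
Age 65 or older (−$8,500 flat): $21,000 − $8,500 = $12,500.
Offense committed while released on bail in another case (+10%): $12,500 × 1.1 = $13,750.
$13,750 is within the $500,000 maximum.
$13,750 is at or above the $6,500 minimum.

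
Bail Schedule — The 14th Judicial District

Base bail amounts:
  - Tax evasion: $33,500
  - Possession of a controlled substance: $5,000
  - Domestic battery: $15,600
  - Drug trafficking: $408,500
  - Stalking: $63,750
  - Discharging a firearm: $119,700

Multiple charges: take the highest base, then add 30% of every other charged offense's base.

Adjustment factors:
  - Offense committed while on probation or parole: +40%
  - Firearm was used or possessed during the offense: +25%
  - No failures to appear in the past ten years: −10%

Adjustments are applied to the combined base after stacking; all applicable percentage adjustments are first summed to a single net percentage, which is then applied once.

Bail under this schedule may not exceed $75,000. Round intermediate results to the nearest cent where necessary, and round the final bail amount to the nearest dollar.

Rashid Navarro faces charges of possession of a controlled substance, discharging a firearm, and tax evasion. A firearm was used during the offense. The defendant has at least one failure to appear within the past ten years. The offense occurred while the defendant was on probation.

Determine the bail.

Base amounts from the schedule: possession of a controlled substance $5,000; discharging a firearm $119,700; tax evasion $33,500.
Stacking rule: highest base plus 30% of each additional charge. Highest is discharging a firearm at $119,700. Additional: $5,000 × 30% = $1,500; $33,500 × 30% = $10,050. Combined base = $119,700 + $11,550 = $131,250.
Net percentage adjustment: +40% +25% = +65%. $131,250 × 1.65 = $216,562.50.
Result $216,562.50 exceeds the maximum of $75,000; bail is capped at $75,000.

$75,000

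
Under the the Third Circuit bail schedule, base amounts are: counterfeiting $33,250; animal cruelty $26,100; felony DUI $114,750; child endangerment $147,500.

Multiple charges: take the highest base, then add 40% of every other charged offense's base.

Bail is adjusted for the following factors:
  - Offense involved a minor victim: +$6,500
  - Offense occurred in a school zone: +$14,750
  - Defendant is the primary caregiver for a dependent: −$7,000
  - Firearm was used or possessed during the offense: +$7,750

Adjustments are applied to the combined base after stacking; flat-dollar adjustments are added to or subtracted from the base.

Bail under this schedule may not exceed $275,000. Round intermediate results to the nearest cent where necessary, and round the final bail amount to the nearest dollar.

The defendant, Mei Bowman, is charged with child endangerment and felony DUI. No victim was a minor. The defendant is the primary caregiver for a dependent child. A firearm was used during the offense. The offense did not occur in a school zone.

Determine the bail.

$194,150

Base amounts from the schedule: child endangerment $147,500; felony DUI $114,750.
Stacking rule: highest base plus 40% of each additional charge. Highest is child endangerment at $147,500. Additional: $114,750 × 40% = $45,900. Combined base = $147,500 + $45,900 = $193,400.
Defendant is the primary caregiver for a dependent (−$7,000 flat): $193,400 − $7,000 = $186,400.
Firearm was used or possessed during the offense (+$7,750 flat): $186,400 + $7,750 = $194,150.
$194,150 is within the $275,000 maximum.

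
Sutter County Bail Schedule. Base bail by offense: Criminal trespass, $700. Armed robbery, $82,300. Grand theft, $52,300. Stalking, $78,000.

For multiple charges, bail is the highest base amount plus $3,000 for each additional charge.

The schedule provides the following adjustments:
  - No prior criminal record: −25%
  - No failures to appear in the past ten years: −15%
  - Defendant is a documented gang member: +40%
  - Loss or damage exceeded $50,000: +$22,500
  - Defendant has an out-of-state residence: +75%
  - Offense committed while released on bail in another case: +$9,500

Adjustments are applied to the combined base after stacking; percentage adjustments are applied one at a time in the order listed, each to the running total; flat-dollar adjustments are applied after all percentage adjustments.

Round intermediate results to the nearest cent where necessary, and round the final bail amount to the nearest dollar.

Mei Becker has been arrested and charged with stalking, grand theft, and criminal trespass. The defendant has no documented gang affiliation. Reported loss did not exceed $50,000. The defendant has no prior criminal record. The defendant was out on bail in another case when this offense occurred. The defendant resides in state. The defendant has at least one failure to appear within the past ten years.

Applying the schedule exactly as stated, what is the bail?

$72,500

Base amounts from the schedule: stalking $78,000; grand theft $52,300; criminal trespass $700.
Stacking rule: highest base plus $3,000 per additional charge. Highest is stalking at $78,000; 2 additional charges → +$6,000. Combined base = $84,000.
No prior criminal record (−25%): $84,000 × 0.75 = $63,000.
Offense committed while released on bail in another case (+$9,500 flat): $63,000 + $9,500 = $72,500.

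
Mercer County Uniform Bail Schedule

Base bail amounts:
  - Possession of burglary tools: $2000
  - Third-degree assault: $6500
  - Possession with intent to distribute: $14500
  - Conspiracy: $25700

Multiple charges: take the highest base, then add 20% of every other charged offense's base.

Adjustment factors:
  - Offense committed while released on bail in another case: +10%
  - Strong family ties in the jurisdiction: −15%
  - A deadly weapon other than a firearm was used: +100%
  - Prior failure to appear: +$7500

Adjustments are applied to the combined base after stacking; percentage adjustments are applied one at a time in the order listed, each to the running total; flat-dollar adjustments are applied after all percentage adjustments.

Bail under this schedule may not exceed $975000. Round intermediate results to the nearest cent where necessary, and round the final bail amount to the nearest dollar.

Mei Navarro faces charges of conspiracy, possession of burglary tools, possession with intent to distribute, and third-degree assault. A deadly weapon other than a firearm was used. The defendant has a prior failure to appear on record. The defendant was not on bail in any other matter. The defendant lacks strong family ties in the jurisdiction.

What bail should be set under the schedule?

$68100

Base amounts from the schedule: conspiracy $25700; possession of burglary tools $2000; possession with intent to distribute $14500; third-degree assault $6500.
Stacking rule: highest base plus 20% of each additional charge. Highest is conspiracy at $25700. Additional: $2000 × 20% = $400; $14500 × 20% = $2900; $6500 × 20% = $1300. Combined base = $25700 + $4600 = $30300.
A deadly weapon other than a firearm was used (+100%): $30300 × 2 = $60600.
Prior failure to appear (+$7500 flat): $60600 + $7500 = $68100.
$68100 is within the $975000 maximum.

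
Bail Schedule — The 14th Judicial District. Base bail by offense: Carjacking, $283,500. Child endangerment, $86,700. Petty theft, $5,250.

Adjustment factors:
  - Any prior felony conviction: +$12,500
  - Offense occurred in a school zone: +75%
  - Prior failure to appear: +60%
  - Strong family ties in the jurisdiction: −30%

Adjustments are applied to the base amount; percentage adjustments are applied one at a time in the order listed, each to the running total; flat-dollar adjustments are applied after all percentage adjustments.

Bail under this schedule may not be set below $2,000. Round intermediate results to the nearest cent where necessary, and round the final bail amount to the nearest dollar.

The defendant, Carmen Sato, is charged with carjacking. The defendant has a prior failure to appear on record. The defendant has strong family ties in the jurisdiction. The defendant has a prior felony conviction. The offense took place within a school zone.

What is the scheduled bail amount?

Base amounts from the schedule: carjacking $283,500.
Single charge. Combined base = $283,500.
Offense occurred in a school zone (+75%): $283,500 × 1.75 = $496,125.
Prior failure to appear (+60%): $496,125 × 1.6 = $793,800.
Strong family ties in the jurisdiction (−30%): $793,800 × 0.7 = $555,660.
Any prior felony conviction (+$12,500 flat): $555,660 + $12,500 = $568,160.
$568,160 is at or above the $2,000 minimum.

$568,160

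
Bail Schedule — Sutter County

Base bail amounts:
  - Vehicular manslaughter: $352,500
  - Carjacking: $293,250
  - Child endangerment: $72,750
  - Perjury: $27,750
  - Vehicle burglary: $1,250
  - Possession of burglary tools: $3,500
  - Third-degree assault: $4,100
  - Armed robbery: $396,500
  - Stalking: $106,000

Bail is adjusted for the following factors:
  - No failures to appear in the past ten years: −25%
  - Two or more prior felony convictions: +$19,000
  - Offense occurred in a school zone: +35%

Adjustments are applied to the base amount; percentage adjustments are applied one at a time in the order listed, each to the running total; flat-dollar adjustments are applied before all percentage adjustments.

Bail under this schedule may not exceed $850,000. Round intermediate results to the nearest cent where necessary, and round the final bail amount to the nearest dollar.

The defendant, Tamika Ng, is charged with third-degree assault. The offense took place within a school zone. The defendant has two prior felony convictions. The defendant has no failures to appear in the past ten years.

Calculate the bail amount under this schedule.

$23,389

Base amounts from the schedule: third-degree assault $4,100.
Single charge. Combined base = $4,100.
Two or more prior felony convictions (+$19,000 flat): $4,100 + $19,000 = $23,100.
No failures to appear in the past ten years (−25%): $23,100 × 0.75 = $17,325.
Offense occurred in a school zone (+35%): $17,325 × 1.35 = $23,388.75.
$23,388.75 is within the $850,000 maximum.
Rounded to the nearest dollar: $23,389.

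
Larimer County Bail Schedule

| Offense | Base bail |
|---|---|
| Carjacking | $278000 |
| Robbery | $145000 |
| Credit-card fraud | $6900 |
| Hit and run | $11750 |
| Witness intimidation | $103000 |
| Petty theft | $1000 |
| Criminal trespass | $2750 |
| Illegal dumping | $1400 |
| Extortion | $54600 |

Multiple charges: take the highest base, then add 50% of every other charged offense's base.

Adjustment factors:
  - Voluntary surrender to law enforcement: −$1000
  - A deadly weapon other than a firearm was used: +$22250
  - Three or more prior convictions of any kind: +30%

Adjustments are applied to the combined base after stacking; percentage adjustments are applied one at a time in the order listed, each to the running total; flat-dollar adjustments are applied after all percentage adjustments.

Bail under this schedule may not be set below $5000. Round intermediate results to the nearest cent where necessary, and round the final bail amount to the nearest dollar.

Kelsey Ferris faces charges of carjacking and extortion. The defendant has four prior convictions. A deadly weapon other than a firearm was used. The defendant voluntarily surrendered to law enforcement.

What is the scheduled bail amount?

$418140

Base amounts from the schedule: carjacking $278000; extortion $54600.
Stacking rule: highest base plus 50% of each additional charge. Highest is carjacking at $278000. Additional: $54600 × 50% = $27300. Combined base = $278000 + $27300 = $305300.
Three or more prior convictions of any kind (+30%): $305300 × 1.3 = $396890.
Voluntary surrender to law enforcement (−$1000 flat): $396890 − $1000 = $395890.
A deadly weapon other than a firearm was used (+$22250 flat): $395890 + $22250 = $418140.
$418140 is at or above the $5000 minimum.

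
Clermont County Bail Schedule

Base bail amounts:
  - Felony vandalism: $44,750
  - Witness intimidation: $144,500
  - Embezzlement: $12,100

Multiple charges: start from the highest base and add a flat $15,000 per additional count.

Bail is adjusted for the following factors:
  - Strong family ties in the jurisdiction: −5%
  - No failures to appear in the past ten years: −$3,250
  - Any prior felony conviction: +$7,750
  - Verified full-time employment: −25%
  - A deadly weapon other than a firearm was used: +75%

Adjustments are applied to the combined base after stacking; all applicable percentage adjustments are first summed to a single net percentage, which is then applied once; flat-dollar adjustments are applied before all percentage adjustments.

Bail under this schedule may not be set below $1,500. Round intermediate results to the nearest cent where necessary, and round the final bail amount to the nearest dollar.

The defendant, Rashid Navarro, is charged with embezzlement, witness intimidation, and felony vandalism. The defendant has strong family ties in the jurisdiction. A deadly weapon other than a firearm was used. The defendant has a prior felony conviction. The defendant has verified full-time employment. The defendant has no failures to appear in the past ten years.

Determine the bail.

$259,550

Base amounts from the schedule: embezzlement $12,100; witness intimidation $144,500; felony vandalism $44,750.
Stacking rule: highest base plus $15,000 per additional charge. Highest is witness intimidation at $144,500; 2 additional charges → +$30,000. Combined base = $174,500.
No failures to appear in the past ten years (−$3,250 flat): $174,500 − $3,250 = $171,250.
Any prior felony conviction (+$7,750 flat): $171,250 + $7,750 = $179,000.
Net percentage adjustment: −5% −25% +75% = +45%. $179,000 × 1.45 = $259,550.
$259,550 is at or above the $1,500 minimum.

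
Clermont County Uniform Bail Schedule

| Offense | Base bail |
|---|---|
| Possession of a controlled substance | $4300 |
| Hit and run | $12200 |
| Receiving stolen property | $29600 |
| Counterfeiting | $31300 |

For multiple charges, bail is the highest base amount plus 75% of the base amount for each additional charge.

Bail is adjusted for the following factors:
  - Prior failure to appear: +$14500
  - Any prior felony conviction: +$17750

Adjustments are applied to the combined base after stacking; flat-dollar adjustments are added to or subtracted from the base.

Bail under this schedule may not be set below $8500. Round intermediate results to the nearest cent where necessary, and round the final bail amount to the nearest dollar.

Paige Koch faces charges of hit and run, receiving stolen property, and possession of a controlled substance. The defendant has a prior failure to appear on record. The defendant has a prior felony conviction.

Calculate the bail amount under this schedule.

Base amounts from the schedule: hit and run $12200; receiving stolen property $29600; possession of a controlled substance $4300.
Stacking rule: highest base plus 75% of each additional charge. Highest is receiving stolen property at $29600. Additional: $12200 × 75% = $9150; $4300 × 75% = $3225. Combined base = $29600 + $12375 = $41975.
Prior failure to appear (+$14500 flat): $41975 + $14500 = $56475.
Any prior felony conviction (+$17750 flat): $56475 + $17750 = $74225.
$74225 is at or above the $8500 minimum.

$74225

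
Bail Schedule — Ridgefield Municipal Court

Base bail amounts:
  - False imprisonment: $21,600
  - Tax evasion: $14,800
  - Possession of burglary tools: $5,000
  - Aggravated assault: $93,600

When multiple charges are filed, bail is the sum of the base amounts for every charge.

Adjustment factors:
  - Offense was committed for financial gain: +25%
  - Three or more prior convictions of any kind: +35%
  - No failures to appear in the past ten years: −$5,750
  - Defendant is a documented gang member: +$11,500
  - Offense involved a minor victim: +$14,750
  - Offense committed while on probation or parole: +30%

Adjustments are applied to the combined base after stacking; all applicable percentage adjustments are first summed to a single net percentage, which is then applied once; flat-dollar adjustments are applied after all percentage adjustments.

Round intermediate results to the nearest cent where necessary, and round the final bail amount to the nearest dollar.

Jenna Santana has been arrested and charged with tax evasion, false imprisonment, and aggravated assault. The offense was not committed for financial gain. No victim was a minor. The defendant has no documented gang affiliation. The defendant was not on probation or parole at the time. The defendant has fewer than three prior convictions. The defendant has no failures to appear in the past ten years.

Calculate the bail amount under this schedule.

$124,250

Base amounts from the schedule: tax evasion $14,800; false imprisonment $21,600; aggravated assault $93,600.
Stacking rule: sum of all bases. $14,800 + $21,600 + $93,600 = $130,000.
No failures to appear in the past ten years (−$5,750 flat): $130,000 − $5,750 = $124,250.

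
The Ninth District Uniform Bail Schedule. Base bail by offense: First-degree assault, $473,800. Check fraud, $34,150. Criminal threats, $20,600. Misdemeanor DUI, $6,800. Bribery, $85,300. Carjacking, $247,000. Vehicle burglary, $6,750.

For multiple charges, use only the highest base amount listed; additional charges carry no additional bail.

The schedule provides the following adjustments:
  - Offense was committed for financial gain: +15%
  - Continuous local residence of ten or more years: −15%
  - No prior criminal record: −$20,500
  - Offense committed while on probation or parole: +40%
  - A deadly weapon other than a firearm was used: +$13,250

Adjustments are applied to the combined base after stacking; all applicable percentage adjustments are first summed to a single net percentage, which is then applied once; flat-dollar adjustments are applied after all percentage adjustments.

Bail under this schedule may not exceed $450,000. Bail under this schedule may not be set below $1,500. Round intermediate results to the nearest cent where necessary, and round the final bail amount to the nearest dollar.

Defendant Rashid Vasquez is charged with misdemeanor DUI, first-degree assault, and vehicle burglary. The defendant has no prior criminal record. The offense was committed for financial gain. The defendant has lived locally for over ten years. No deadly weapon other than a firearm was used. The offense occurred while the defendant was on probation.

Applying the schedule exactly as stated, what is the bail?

$450,000

Base amounts from the schedule: misdemeanor DUI $6,800; first-degree assault $473,800; vehicle burglary $6,750.
Stacking rule: use the highest base only. Highest is first-degree assault at $473,800. Combined base = $473,800.
Net percentage adjustment: +15% −15% +40% = +40%. $473,800 × 1.4 = $663,320.
No prior criminal record (−$20,500 flat): $663,320 − $20,500 = $642,820.
Result $642,820 exceeds the maximum of $450,000; bail is capped at $450,000.
$450,000 is at or above the $1,500 minimum.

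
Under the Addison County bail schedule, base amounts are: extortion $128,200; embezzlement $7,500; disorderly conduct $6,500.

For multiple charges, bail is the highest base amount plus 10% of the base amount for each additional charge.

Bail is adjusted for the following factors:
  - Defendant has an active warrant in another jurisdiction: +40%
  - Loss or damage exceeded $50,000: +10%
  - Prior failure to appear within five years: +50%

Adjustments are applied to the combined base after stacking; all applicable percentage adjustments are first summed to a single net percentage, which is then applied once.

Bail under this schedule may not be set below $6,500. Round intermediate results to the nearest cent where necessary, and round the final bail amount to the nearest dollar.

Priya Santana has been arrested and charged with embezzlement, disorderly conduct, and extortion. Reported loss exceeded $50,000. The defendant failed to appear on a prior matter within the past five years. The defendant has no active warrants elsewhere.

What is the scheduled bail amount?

Base amounts from the schedule: embezzlement $7,500; disorderly conduct $6,500; extortion $128,200.
Stacking rule: highest base plus 10% of each additional charge. Highest is extortion at $128,200. Additional: $7,500 × 10% = $750; $6,500 × 10% = $650. Combined base = $128,200 + $1,400 = $129,600.
Net percentage adjustment: +10% +50% = +60%. $129,600 × 1.6 = $207,360.
$207,360 is at or above the $6,500 minimum.

$207,360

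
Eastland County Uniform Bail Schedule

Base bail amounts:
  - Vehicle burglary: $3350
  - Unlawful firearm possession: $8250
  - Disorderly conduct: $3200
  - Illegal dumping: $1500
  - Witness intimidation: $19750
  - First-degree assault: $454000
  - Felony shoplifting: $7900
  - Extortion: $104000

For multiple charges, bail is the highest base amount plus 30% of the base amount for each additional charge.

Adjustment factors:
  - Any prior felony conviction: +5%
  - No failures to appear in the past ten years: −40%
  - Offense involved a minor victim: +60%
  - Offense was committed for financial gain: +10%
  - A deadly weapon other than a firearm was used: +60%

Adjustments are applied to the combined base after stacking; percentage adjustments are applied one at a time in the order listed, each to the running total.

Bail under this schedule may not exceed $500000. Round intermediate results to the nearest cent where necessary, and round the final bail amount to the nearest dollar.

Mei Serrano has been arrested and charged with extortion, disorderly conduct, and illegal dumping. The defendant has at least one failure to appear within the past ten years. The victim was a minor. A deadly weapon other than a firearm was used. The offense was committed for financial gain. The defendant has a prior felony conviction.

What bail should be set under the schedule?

Base amounts from the schedule: extortion $104000; disorderly conduct $3200; illegal dumping $1500.
Stacking rule: highest base plus 30% of each additional charge. Highest is extortion at $104000. Additional: $3200 × 30% = $960; $1500 × 30% = $450. Combined base = $104000 + $1410 = $105410.
Any prior felony conviction (+5%): $105410 × 1.05 = $110680.50.
Offense involved a minor victim (+60%): $110680.50 × 1.6 = $177088.80.
Offense was committed for financial gain (+10%): $177088.80 × 1.1 = $194797.68.
A deadly weapon other than a firearm was used (+60%): $194797.68 × 1.6 = $311676.29.
$311676.29 is within the $500000 maximum.
Rounded to the nearest dollar: $311676.

$311676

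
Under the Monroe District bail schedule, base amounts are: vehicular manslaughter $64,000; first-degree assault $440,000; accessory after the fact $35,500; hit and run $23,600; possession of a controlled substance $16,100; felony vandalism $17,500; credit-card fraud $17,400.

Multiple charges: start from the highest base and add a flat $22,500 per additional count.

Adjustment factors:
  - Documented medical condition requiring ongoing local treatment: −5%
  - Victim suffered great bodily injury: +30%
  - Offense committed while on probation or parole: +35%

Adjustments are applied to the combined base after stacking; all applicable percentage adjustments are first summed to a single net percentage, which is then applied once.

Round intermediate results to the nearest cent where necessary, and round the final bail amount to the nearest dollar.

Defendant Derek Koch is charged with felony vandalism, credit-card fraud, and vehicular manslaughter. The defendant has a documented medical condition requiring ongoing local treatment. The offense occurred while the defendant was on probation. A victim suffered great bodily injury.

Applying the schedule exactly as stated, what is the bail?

Base amounts from the schedule: felony vandalism $17,500; credit-card fraud $17,400; vehicular manslaughter $64,000.
Stacking rule: highest base plus $22,500 per additional charge. Highest is vehicular manslaughter at $64,000; 2 additional charges → +$45,000. Combined base = $109,000.
Net percentage adjustment: −5% +30% +35% = +60%. $109,000 × 1.6 = $174,400.

$174,400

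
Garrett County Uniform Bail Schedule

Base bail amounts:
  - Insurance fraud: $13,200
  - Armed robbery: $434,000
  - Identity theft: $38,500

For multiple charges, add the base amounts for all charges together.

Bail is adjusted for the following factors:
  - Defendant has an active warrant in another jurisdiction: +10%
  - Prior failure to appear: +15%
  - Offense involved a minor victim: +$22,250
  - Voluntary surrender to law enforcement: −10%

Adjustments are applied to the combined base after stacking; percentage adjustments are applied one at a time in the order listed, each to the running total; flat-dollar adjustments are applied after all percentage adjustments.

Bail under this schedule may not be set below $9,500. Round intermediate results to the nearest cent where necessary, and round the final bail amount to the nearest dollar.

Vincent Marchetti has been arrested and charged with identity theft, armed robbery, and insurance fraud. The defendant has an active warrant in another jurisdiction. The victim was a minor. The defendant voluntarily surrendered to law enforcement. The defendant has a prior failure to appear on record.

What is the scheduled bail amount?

Base amounts from the schedule: identity theft $38,500; armed robbery $434,000; insurance fraud $13,200.
Stacking rule: sum of all bases. $38,500 + $434,000 + $13,200 = $485,700.
Defendant has an active warrant in another jurisdiction (+10%): $485,700 × 1.1 = $534,270.
Prior failure to appear (+15%): $534,270 × 1.15 = $614,410.50.
Voluntary surrender to law enforcement (−10%): $614,410.50 × 0.9 = $552,969.45.
Offense involved a minor victim (+$22,250 flat): $552,969.45 + $22,250 = $575,219.45.
$575,219.45 is at or above the $9,500 minimum.
Rounded to the nearest dollar: $575,219.

$575,219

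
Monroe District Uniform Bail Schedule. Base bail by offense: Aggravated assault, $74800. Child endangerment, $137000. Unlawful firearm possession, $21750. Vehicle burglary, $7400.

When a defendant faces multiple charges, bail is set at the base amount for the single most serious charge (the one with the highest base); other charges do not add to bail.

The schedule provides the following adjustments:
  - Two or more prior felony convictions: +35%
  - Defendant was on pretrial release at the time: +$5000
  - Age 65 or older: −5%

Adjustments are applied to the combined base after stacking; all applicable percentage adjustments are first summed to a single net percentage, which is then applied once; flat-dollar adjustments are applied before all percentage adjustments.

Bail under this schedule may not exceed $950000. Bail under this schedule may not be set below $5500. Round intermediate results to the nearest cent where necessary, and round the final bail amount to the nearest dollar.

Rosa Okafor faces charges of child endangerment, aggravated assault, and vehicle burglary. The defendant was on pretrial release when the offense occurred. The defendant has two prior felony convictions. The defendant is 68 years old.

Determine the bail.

Base amounts from the schedule: child endangerment $137000; aggravated assault $74800; vehicle burglary $7400.
Stacking rule: use the highest base only. Highest is child endangerment at $137000. Combined base = $137000.
Defendant was on pretrial release at the time (+$5000 flat): $137000 + $5000 = $142000.
Net percentage adjustment: +35% −5% = +30%. $142000 × 1.3 = $184600.
$184600 is within the $950000 maximum.
$184600 is at or above the $5500 minimum.

$184600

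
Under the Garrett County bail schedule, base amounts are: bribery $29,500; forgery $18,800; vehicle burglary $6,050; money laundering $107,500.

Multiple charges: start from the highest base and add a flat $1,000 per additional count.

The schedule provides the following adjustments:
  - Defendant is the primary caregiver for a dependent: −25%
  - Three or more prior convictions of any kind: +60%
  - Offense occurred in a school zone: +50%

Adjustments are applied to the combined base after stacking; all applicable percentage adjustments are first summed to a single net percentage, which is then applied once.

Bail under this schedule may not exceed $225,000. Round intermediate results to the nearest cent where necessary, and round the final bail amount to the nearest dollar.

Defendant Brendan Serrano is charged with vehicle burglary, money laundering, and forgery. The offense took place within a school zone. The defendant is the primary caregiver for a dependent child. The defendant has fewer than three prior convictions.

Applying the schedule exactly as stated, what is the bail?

$136,875

Base amounts from the schedule: vehicle burglary $6,050; money laundering $107,500; forgery $18,800.
Stacking rule: highest base plus $1,000 per additional charge. Highest is money laundering at $107,500; 2 additional charges → +$2,000. Combined base = $109,500.
Net percentage adjustment: −25% +50% = +25%. $109,500 × 1.25 = $136,875.
$136,875 is within the $225,000 maximum.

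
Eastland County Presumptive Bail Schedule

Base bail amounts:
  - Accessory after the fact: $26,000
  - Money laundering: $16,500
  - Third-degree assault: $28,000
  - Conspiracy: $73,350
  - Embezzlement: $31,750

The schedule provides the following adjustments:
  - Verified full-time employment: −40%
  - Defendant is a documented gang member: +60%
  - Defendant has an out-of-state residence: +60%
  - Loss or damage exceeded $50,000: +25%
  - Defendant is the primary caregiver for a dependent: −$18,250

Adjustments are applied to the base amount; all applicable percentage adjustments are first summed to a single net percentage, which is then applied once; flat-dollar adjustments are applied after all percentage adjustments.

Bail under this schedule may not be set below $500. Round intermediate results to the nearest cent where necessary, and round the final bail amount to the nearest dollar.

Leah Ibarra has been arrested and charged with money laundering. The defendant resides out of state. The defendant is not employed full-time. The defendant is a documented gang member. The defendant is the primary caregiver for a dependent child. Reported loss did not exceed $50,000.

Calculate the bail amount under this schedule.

$18,050

Base amounts from the schedule: money laundering $16,500.
Single charge. Combined base = $16,500.
Net percentage adjustment: +60% +60% = +120%. $16,500 × 2.2 = $36,300.
Defendant is the primary caregiver for a dependent (−$18,250 flat): $36,300 − $18,250 = $18,050.
$18,050 is at or above the $500 minimum.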